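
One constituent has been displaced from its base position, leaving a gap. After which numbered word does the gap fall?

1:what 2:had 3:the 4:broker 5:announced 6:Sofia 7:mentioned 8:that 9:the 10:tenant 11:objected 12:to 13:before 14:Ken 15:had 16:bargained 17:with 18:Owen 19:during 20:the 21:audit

12

The displaced element is "what" (word 1).
It is linked across 2 clause boundaries (Ø → that).
It functions as the object of the preposition "to" of "objected", so the gap sits immediately after word 12 ("to").
Base order: The broker had announced Sofia mentioned that the tenant objected to what before Ken had bargained with Owen during the audit.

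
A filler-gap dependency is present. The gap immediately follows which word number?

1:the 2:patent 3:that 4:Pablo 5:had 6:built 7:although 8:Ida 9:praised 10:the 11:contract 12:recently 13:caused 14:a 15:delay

The displaced element is "the patent" (word 2).
It functions as the direct object of "built", so the gap sits immediately after word 6 ("built").
Base order: Pablo had built the patent although Ida praised the contract recently.

6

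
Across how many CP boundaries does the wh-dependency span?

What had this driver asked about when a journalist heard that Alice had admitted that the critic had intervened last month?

0

"what" originates inside the matrix clause — no clause boundary is crossed.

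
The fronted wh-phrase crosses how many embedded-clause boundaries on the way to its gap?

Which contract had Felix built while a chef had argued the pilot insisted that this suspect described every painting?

"which contract" originates inside the matrix clause — no clause boundary is crossed.

0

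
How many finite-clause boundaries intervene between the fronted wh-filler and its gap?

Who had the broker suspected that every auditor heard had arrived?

2

"who" is extracted from the subject of "arrived".
Boundaries crossed, outermost first: [that], [Ø] — 2 in total.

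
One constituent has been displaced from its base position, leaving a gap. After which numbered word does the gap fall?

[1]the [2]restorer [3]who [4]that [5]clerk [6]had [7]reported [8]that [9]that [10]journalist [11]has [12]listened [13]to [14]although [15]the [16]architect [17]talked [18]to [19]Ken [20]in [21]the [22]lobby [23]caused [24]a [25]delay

The displaced element is "the restorer" (word 2).
It is linked across 1 clause boundary (that).
It functions as the object of the preposition "to" of "listened", so the gap sits immediately after word 13 ("to").
Base order: That clerk had reported that that journalist has listened to the restorer although the architect talked to Ken in the lobby.

13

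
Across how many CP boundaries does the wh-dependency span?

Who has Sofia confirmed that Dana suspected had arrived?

2

"who" is extracted from the subject of "arrived".
Boundaries crossed, outermost first: [that], [Ø] — 2 in total.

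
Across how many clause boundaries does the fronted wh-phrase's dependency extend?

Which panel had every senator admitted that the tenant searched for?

"which panel" is extracted from the PP object of "searched".
Boundaries crossed, outermost first: [that] — 1 in total.

1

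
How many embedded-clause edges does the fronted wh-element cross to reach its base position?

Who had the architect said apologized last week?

"who" is extracted from the subject of "apologized".
Boundaries crossed, outermost first: [Ø] — 1 in total.

1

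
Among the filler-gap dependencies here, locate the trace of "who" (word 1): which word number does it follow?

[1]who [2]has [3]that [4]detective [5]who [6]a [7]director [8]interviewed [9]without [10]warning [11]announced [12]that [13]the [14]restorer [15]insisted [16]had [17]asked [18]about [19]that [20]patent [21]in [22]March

The displaced element is "who" (word 1).
It is linked across 2 clause boundaries (that → Ø).
It functions as the subject of "asked", so the gap sits immediately after word 15 ("insisted").
Base order: That detective who a director interviewed without warning has announced that the restorer insisted that who had asked about that patent in March.

15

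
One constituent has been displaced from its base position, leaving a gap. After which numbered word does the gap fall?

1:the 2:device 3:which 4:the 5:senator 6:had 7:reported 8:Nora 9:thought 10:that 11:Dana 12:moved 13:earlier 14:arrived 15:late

12

The displaced element is "the device" (word 2).
It is linked across 2 clause boundaries (Ø → that).
It functions as the direct object of "moved", so the gap sits immediately after word 12 ("moved").
Base order: The senator had reported Nora thought that Dana moved the device earlier.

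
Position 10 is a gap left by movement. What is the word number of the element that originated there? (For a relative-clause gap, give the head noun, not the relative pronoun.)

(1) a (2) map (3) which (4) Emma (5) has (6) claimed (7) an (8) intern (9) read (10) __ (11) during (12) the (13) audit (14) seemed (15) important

The gap at 10 is the object of "read", inside a relative clause.
The relative pronoun is "which" (word 3); it is bound by the head noun immediately before it.
Its filler is the head noun "map", at word 2.

2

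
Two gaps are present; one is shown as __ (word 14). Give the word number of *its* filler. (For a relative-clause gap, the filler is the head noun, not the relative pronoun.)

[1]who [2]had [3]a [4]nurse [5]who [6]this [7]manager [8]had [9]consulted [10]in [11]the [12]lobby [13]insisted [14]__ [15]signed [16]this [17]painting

The marked gap is the subject of "signed".
Its filler is the fronted wh-phrase "who", at word 1.
(The other dependency links word 4 to a gap after word 9.)

1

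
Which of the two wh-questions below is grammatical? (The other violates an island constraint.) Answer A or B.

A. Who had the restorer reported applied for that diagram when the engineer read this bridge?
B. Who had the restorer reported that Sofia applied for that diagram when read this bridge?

In B, the wh-phrase is extracted from inside an adjunct island (introduced by "when"), which blocks movement.
In A, the extraction path crosses only that-complement boundaries, which are transparent.
So A is grammatical.

A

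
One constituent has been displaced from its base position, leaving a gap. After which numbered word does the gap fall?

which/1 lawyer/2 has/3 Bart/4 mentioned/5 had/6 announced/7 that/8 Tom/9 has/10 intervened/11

The displaced element is "which lawyer" (word 2).
It is linked across 1 clause boundary (Ø).
It functions as the subject of "announced", so the gap sits immediately after word 5 ("mentioned").
Base order: Bart has mentioned that which lawyer had announced that Tom has intervened.

5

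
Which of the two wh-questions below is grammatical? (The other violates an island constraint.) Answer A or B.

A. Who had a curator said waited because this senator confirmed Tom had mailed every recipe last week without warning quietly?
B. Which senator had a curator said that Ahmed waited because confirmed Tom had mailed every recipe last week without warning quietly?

In B, the wh-phrase is extracted from inside an adjunct island (introduced by "because"), which blocks movement.
In A, the extraction path crosses only that-complement boundaries, which are transparent.
So A is grammatical.

A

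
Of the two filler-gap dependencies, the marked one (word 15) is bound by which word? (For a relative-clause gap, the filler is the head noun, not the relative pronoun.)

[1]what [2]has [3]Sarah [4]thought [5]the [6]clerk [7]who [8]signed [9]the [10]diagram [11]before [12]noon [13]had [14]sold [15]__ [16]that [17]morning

The marked gap is the direct object of "sold".
Its filler is the fronted wh-phrase "what", at word 1.
(The other dependency links word 6 to a gap after word 7.)

1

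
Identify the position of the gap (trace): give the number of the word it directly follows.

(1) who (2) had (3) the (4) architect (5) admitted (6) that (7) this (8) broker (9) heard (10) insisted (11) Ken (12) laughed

9

The displaced element is "who" (word 1).
It is linked across 2 clause boundaries (that → Ø).
It functions as the subject of "insisted", so the gap sits immediately after word 9 ("heard").
Base order: The architect had admitted that this broker heard who insisted Ken laughed.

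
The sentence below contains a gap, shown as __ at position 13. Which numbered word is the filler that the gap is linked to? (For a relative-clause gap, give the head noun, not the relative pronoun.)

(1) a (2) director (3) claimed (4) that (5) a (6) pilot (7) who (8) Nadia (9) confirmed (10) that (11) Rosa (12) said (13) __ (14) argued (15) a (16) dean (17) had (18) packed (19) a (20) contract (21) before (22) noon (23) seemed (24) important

6

The gap at 13 is the subject of "argued", inside a relative clause.
The relative pronoun is "who" (word 7); it is bound by the head noun immediately before it.
Its filler is the head noun "pilot", at word 6.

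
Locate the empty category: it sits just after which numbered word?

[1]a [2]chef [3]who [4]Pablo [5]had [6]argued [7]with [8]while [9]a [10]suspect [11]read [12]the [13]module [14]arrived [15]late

7

The displaced element is "a chef" (word 2).
It functions as the object of the preposition "with" of "argued", so the gap sits immediately after word 7 ("with").
Base order: Pablo had argued with a chef while a suspect read the module.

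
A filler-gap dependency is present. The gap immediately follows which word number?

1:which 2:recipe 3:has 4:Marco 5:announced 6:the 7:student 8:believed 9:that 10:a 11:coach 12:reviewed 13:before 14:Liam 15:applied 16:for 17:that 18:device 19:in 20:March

12

The displaced element is "which recipe" (word 2).
It is linked across 2 clause boundaries (Ø → that).
It functions as the direct object of "reviewed", so the gap sits immediately after word 12 ("reviewed").
Base order: Marco has announced the student believed that a coach reviewed which recipe before Liam applied for that device in March.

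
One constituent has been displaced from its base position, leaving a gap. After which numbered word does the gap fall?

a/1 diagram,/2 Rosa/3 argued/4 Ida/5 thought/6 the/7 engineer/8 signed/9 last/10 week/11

The displaced element is "a diagram" (word 2).
It is linked across 2 clause boundaries (Ø → Ø).
It functions as the direct object of "signed", so the gap sits immediately after word 9 ("signed").
Base order: Rosa argued Ida thought the engineer signed a diagram last week.

9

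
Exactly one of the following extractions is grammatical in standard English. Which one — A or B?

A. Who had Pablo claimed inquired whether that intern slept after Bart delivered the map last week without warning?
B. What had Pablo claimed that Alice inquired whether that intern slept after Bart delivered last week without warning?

In B, the wh-phrase is extracted from inside a wh-island (introduced by "whether"), which blocks movement.
In A, the extraction path crosses only that-complement boundaries, which are transparent.
So A is grammatical.

A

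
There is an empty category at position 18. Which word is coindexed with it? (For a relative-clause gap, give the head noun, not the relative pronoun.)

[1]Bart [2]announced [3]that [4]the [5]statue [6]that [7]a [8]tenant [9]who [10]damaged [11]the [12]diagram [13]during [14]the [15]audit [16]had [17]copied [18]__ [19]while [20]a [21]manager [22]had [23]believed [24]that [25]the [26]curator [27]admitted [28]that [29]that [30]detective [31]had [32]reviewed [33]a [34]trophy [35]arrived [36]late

The gap at 18 is the object of "copied", inside a relative clause.
The relative pronoun is "that" (word 6); it is bound by the head noun immediately before it.
Its filler is the head noun "statue", at word 5.

5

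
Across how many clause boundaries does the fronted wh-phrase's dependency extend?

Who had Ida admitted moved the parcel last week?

"who" is extracted from the subject of "moved".
Boundaries crossed, outermost first: [Ø] — 1 in total.

1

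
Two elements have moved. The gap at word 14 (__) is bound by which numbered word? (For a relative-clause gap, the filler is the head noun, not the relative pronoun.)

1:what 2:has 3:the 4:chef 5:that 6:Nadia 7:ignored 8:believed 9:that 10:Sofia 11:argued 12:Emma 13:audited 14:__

1

The marked gap is the direct object of "audited".
Its filler is the fronted wh-phrase "what", at word 1.
(The other dependency links word 4 to a gap after word 7.)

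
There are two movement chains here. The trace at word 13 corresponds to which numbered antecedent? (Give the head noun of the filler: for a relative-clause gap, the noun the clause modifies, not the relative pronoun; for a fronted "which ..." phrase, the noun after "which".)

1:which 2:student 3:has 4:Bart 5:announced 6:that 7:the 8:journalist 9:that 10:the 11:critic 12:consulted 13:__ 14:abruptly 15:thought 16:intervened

The marked gap is inside the relative clause, the direct object of "consulted".
Its filler is the head noun "journalist" (via "that"), at word 8.
(The other dependency links word 2 to a gap after word 15.)

8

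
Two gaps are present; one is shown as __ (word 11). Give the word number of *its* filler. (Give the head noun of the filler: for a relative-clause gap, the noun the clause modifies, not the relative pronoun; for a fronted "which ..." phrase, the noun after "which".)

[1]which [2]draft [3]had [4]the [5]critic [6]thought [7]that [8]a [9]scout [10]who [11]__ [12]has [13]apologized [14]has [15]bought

9

The marked gap is inside the relative clause, the subject of "apologized".
Its filler is the head noun "scout" (via "who"), at word 9.
(The other dependency links word 2 to a gap after word 15.)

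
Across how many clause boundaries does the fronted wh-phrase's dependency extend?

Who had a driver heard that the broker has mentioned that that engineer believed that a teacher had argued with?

3

"who" is extracted from the PP object of "argued".
Boundaries crossed, outermost first: [that], [that], [that] — 3 in total.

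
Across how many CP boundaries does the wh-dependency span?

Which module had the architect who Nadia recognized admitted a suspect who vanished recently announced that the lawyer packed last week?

2

"which module" is extracted from the object of "packed".
Boundaries crossed, outermost first: [Ø], [that] — 2 in total.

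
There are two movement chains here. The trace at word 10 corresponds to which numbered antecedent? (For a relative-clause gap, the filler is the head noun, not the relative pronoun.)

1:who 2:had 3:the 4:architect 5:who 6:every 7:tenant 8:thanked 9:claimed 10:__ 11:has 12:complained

1

The marked gap is the subject of "complained".
Its filler is the fronted wh-phrase "who", at word 1.
(The other dependency links word 4 to a gap after word 8.)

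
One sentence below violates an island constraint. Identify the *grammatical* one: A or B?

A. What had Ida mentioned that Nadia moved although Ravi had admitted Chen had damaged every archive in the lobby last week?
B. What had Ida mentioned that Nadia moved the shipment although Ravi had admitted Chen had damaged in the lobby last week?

A

In B, the wh-phrase is extracted from inside an adjunct island (introduced by "although"), which blocks movement.
In A, the extraction path crosses only that-complement boundaries, which are transparent.
So A is grammatical.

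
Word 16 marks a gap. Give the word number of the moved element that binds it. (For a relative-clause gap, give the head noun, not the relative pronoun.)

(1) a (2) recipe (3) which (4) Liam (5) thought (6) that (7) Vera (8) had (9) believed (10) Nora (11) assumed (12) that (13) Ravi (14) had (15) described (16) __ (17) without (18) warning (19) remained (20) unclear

The gap at 16 is the object of "described", inside a relative clause.
The relative pronoun is "which" (word 3); it is bound by the head noun immediately before it.
Its filler is the head noun "recipe", at word 2.

2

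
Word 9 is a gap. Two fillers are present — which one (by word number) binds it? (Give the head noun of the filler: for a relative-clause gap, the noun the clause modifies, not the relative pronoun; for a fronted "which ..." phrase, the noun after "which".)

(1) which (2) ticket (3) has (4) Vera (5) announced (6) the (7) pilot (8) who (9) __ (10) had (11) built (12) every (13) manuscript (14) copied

7

The marked gap is inside the relative clause, the subject of "built".
Its filler is the head noun "pilot" (via "who"), at word 7.
(The other dependency links word 2 to a gap after word 14.)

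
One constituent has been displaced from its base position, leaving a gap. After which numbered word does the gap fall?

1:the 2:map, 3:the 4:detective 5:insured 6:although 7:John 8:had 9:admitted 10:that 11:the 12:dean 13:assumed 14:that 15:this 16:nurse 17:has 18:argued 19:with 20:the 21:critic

5

The displaced element is "the map" (word 2).
It functions as the direct object of "insured", so the gap sits immediately after word 5 ("insured").
Base order: The detective insured the map although John had admitted that the dean assumed that this nurse has argued with the critic.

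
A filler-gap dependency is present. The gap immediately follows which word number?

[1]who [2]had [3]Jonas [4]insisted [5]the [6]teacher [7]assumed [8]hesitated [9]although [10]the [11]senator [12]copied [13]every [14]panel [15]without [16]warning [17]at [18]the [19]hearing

7

The displaced element is "who" (word 1).
It is linked across 2 clause boundaries (Ø → Ø).
It functions as the subject of "hesitated", so the gap sits immediately after word 7 ("assumed").
Base order: Jonas had insisted the teacher assumed who hesitated although the senator copied every panel without warning at the hearing.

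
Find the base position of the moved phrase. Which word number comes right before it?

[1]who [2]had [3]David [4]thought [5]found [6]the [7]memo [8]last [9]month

The displaced element is "who" (word 1).
It is linked across 1 clause boundary (Ø).
It functions as the subject of "found", so the gap sits immediately after word 4 ("thought").
Base order: David had thought that who found the memo last month.

4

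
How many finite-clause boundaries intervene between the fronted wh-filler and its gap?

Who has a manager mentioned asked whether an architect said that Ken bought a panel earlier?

"who" is extracted from the subject of "asked".
Boundaries crossed, outermost first: [Ø] — 1 in total.

1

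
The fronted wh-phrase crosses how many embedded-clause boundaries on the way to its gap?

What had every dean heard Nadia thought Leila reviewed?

"what" is extracted from the object of "reviewed".
Boundaries crossed, outermost first: [Ø], [Ø] — 2 in total.

2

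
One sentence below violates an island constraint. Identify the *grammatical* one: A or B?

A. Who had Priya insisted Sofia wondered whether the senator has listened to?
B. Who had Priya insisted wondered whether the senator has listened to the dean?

In A, the wh-phrase is extracted from inside a wh-island (introduced by "whether"), which blocks movement.
In B, the extraction path crosses only that-complement boundaries, which are transparent.
So B is grammatical.

B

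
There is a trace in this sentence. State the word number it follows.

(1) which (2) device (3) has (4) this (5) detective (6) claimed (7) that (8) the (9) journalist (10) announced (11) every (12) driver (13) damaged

The displaced element is "which device" (word 2).
It is linked across 2 clause boundaries (that → Ø).
It functions as the direct object of "damaged", so the gap sits immediately after word 13 ("damaged").
Base order: This detective has claimed that the journalist announced every driver damaged which device.

13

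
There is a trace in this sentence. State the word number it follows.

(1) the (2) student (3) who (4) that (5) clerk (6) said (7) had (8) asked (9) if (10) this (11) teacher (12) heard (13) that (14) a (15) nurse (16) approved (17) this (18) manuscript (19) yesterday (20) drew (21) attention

The displaced element is "the student" (word 2).
It is linked across 1 clause boundary (Ø).
It functions as the subject of "asked", so the gap sits immediately after word 6 ("said").
Base order: That clerk said that the student had asked if this teacher heard that a nurse approved this manuscript yesterday.

6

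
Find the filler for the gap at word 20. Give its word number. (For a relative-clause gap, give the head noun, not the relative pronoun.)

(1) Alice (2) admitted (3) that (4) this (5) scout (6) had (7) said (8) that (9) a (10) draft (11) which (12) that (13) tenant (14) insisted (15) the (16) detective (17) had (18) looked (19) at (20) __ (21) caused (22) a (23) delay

10

The gap at 20 is the prepositional object of "looked", inside a relative clause.
The relative pronoun is "which" (word 11); it is bound by the head noun immediately before it.
Its filler is the head noun "draft", at word 10.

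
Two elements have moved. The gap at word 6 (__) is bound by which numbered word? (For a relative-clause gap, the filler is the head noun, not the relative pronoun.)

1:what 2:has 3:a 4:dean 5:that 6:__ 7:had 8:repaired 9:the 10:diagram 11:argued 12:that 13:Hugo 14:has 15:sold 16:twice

The marked gap is inside the relative clause, the subject of "repaired".
Its filler is the head noun "dean" (via "that"), at word 4.
(The other dependency links word 1 to a gap after word 15.)

4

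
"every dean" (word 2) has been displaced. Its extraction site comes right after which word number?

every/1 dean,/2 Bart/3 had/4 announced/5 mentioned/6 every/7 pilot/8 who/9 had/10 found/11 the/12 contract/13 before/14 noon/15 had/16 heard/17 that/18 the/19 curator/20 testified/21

5

The displaced element is "every dean" (word 2).
It is linked across 1 clause boundary (Ø).
It functions as the subject of "mentioned", so the gap sits immediately after word 5 ("announced").
Base order: Bart had announced every dean mentioned every pilot who had found the contract before noon had heard that the curator testified.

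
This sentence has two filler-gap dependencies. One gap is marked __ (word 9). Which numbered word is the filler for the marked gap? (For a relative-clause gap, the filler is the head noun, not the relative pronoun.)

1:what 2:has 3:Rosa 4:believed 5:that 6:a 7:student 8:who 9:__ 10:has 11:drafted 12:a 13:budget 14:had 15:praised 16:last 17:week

7

The marked gap is inside the relative clause, the subject of "drafted".
Its filler is the head noun "student" (via "who"), at word 7.
(The other dependency links word 1 to a gap after word 15.)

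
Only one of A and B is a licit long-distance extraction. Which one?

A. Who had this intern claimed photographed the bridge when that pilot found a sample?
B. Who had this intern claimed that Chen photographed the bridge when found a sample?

A

In B, the wh-phrase is extracted from inside an adjunct island (introduced by "when"), which blocks movement.
In A, the extraction path crosses only that-complement boundaries, which are transparent.
So A is grammatical.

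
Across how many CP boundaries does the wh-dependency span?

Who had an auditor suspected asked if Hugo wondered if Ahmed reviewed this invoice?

"who" is extracted from the subject of "asked".
Boundaries crossed, outermost first: [Ø] — 1 in total.

1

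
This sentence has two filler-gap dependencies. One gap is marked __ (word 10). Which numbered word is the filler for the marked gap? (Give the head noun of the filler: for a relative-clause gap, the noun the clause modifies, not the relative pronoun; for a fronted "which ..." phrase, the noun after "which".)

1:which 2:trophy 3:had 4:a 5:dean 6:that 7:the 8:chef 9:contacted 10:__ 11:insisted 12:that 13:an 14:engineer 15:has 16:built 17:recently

The marked gap is inside the relative clause, the direct object of "contacted".
Its filler is the head noun "dean" (via "that"), at word 5.
(The other dependency links word 2 to a gap after word 16.)

5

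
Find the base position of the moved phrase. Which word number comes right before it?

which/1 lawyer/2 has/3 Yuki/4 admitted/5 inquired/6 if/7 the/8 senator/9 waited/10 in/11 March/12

5

The displaced element is "which lawyer" (word 2).
It is linked across 1 clause boundary (Ø).
It functions as the subject of "inquired", so the gap sits immediately after word 5 ("admitted").
Base order: Yuki has admitted which lawyer inquired if the senator waited in March.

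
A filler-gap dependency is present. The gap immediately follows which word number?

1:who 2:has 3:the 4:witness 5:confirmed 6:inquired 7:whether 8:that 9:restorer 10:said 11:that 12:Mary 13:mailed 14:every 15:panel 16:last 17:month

5

The displaced element is "who" (word 1).
It is linked across 1 clause boundary (Ø).
It functions as the subject of "inquired", so the gap sits immediately after word 5 ("confirmed").
Base order: The witness has confirmed that who inquired whether that restorer said that Mary mailed every panel last month.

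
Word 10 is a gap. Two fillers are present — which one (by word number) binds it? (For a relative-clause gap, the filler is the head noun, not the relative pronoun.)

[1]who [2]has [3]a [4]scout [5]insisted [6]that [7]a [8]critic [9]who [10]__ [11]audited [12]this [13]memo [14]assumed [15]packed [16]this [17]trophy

8

The marked gap is inside the relative clause, the subject of "audited".
Its filler is the head noun "critic" (via "who"), at word 8.
(The other dependency links word 1 to a gap after word 14.)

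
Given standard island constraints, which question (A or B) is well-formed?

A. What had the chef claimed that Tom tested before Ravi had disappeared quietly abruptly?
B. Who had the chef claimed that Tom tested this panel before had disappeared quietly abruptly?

In B, the wh-phrase is extracted from inside an adjunct island (introduced by "before"), which blocks movement.
In A, the extraction path crosses only that-complement boundaries, which are transparent.
So A is grammatical.

A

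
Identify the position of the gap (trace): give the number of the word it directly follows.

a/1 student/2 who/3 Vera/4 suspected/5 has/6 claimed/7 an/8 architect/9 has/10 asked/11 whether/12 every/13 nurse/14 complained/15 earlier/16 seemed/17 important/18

5

The displaced element is "a student" (word 2).
It is linked across 1 clause boundary (Ø).
It functions as the subject of "claimed", so the gap sits immediately after word 5 ("suspected").
Base order: Vera suspected that a student has claimed an architect has asked whether every nurse complained earlier.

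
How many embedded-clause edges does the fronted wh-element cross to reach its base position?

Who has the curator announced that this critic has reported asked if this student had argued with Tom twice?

"who" is extracted from the subject of "asked".
Boundaries crossed, outermost first: [that], [Ø] — 2 in total.

2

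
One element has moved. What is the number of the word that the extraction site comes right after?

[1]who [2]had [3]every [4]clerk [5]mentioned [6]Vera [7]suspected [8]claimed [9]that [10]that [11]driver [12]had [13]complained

The displaced element is "who" (word 1).
It is linked across 2 clause boundaries (Ø → Ø).
It functions as the subject of "claimed", so the gap sits immediately after word 7 ("suspected").
Base order: Every clerk had mentioned Vera suspected who claimed that that driver had complained.

7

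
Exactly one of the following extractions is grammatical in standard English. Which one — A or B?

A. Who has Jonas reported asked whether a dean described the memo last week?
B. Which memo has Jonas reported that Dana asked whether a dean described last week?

In B, the wh-phrase is extracted from inside a wh-island (introduced by "whether"), which blocks movement.
In A, the extraction path crosses only that-complement boundaries, which are transparent.
So A is grammatical.

A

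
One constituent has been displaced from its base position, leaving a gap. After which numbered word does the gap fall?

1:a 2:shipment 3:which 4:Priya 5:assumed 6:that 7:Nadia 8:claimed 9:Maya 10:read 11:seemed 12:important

10

The displaced element is "a shipment" (word 2).
It is linked across 2 clause boundaries (that → Ø).
It functions as the direct object of "read", so the gap sits immediately after word 10 ("read").
Base order: Priya assumed that Nadia claimed Maya read a shipment.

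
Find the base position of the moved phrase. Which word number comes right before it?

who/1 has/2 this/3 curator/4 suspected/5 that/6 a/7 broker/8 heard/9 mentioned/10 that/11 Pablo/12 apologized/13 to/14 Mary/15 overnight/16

9

The displaced element is "who" (word 1).
It is linked across 2 clause boundaries (that → Ø).
It functions as the subject of "mentioned", so the gap sits immediately after word 9 ("heard").
Base order: This curator has suspected that a broker heard who mentioned that Pablo apologized to Mary overnight.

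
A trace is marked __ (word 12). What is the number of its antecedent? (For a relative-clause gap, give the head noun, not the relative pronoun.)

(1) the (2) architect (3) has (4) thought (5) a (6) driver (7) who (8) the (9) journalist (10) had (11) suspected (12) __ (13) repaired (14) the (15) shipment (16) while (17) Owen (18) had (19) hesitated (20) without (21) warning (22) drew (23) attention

The gap at 12 is the subject of "repaired", inside a relative clause.
The relative pronoun is "who" (word 7); it is bound by the head noun immediately before it.
Its filler is the head noun "driver", at word 6.

6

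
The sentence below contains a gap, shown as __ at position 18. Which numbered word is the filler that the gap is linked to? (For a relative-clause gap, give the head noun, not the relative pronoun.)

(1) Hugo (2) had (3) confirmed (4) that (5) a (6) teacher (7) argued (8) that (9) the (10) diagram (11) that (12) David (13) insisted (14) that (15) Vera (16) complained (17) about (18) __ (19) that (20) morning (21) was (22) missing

The gap at 18 is the prepositional object of "complained", inside a relative clause.
The relative pronoun is "that" (word 11); it is bound by the head noun immediately before it.
Its filler is the head noun "diagram", at word 10.

10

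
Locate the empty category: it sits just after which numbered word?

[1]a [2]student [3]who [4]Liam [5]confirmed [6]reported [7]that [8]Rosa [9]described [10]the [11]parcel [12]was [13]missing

5

The displaced element is "a student" (word 2).
It is linked across 1 clause boundary (Ø).
It functions as the subject of "reported", so the gap sits immediately after word 5 ("confirmed").
Base order: Liam confirmed that a student reported that Rosa described the parcel.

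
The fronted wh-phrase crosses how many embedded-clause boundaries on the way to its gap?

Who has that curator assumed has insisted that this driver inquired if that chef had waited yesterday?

"who" is extracted from the subject of "insisted".
Boundaries crossed, outermost first: [Ø] — 1 in total.

1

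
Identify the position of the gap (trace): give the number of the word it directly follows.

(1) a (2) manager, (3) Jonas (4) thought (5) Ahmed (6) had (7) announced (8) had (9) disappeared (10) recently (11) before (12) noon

7

The displaced element is "a manager" (word 2).
It is linked across 2 clause boundaries (Ø → Ø).
It functions as the subject of "disappeared", so the gap sits immediately after word 7 ("announced").
Base order: Jonas thought Ahmed had announced that a manager had disappeared recently before noon.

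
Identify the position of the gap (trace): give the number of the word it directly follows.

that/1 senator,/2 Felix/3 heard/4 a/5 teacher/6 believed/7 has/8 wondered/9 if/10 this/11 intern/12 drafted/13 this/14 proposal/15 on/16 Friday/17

The displaced element is "that senator" (word 2).
It is linked across 2 clause boundaries (Ø → Ø).
It functions as the subject of "wondered", so the gap sits immediately after word 7 ("believed").
Base order: Felix heard a teacher believed that senator has wondered if this intern drafted this proposal on Friday.

7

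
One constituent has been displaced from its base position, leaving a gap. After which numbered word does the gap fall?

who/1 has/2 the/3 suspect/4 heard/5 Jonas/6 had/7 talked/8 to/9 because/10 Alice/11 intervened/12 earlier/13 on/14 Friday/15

The displaced element is "who" (word 1).
It is linked across 1 clause boundary (Ø).
It functions as the object of the preposition "to" of "talked", so the gap sits immediately after word 9 ("to").
Base order: The suspect has heard Jonas had talked to who because Alice intervened earlier on Friday.

9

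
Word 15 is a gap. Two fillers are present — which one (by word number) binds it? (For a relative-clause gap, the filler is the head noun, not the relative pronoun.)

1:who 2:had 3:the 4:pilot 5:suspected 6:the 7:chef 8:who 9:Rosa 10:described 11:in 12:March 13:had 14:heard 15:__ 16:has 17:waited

The marked gap is the subject of "waited".
Its filler is the fronted wh-phrase "who", at word 1.
(The other dependency links word 7 to a gap after word 10.)

1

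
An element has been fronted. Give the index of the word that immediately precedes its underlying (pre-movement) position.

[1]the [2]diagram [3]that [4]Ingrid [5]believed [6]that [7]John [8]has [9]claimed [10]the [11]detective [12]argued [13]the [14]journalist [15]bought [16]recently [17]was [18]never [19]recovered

15

The displaced element is "the diagram" (word 2).
It is linked across 3 clause boundaries (that → Ø → Ø).
It functions as the direct object of "bought", so the gap sits immediately after word 15 ("bought").
Base order: Ingrid believed that John has claimed the detective argued the journalist bought the diagram recently.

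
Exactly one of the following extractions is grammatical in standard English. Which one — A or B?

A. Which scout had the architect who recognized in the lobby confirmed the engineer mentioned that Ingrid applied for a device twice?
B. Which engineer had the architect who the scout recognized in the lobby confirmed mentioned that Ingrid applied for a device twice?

In A, the wh-phrase is extracted from inside a complex-NP island (relative clause) (introduced by "who"), which blocks movement.
In B, the extraction path crosses only that-complement boundaries, which are transparent.
So B is grammatical.

B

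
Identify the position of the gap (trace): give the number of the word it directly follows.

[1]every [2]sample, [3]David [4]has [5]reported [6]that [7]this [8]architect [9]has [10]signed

10

The displaced element is "every sample" (word 2).
It is linked across 1 clause boundary (that).
It functions as the direct object of "signed", so the gap sits immediately after word 10 ("signed").
Base order: David has reported that this architect has signed every sample.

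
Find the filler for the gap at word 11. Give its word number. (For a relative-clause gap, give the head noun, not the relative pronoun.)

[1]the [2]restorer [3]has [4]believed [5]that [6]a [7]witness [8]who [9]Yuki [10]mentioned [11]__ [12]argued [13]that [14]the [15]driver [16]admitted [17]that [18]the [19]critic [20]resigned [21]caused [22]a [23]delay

The gap at 11 is the subject of "argued", inside a relative clause.
The relative pronoun is "who" (word 8); it is bound by the head noun immediately before it.
Its filler is the head noun "witness", at word 7.

7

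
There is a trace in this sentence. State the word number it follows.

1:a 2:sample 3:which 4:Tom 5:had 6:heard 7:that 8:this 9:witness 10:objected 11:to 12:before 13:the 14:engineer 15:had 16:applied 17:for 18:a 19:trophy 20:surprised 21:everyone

11

The displaced element is "a sample" (word 2).
It is linked across 1 clause boundary (that).
It functions as the object of the preposition "to" of "objected", so the gap sits immediately after word 11 ("to").
Base order: Tom had heard that this witness objected to a sample before the engineer had applied for a trophy.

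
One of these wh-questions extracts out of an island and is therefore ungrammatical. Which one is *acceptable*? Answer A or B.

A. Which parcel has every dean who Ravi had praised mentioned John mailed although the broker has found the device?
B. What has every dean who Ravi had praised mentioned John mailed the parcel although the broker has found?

In B, the wh-phrase is extracted from inside an adjunct island (introduced by "although"), which blocks movement.
In A, the extraction path crosses only that-complement boundaries, which are transparent.
So A is grammatical.

A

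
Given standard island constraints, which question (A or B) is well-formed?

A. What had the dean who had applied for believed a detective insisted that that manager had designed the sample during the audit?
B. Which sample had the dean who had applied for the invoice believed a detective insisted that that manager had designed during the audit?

B

In A, the wh-phrase is extracted from inside a complex-NP island (relative clause) (introduced by "who"), which blocks movement.
In B, the extraction path crosses only that-complement boundaries, which are transparent.
So B is grammatical.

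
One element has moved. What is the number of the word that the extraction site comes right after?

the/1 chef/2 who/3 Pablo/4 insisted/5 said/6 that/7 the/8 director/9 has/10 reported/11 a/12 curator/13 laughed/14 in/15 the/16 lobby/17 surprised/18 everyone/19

The displaced element is "the chef" (word 2).
It is linked across 1 clause boundary (Ø).
It functions as the subject of "said", so the gap sits immediately after word 5 ("insisted").
Base order: Pablo insisted the chef said that the director has reported a curator laughed in the lobby.

5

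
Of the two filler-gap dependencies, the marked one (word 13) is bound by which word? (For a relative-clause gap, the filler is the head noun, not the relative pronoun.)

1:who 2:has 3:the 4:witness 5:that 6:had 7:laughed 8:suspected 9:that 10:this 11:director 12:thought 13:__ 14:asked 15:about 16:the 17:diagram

The marked gap is the subject of "asked".
Its filler is the fronted wh-phrase "who", at word 1.
(The other dependency links word 4 to a gap after word 5.)

1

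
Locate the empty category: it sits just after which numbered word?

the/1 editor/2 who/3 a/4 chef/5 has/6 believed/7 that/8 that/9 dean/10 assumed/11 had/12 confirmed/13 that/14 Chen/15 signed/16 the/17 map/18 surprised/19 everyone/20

The displaced element is "the editor" (word 2).
It is linked across 2 clause boundaries (that → Ø).
It functions as the subject of "confirmed", so the gap sits immediately after word 11 ("assumed").
Base order: A chef has believed that that dean assumed the editor had confirmed that Chen signed the map.

11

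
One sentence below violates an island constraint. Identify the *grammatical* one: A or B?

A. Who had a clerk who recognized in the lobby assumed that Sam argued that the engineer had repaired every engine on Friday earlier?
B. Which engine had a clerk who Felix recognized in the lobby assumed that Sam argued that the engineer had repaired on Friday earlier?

In A, the wh-phrase is extracted from inside a complex-NP island (relative clause) (introduced by "who"), which blocks movement.
In B, the extraction path crosses only that-complement boundaries, which are transparent.
So B is grammatical.

B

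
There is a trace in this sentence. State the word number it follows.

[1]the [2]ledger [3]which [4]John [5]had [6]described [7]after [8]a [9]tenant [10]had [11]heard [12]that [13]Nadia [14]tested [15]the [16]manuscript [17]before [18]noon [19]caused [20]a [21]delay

The displaced element is "the ledger" (word 2).
It functions as the direct object of "described", so the gap sits immediately after word 6 ("described").
Base order: John had described the ledger after a tenant had heard that Nadia tested the manuscript before noon.

6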